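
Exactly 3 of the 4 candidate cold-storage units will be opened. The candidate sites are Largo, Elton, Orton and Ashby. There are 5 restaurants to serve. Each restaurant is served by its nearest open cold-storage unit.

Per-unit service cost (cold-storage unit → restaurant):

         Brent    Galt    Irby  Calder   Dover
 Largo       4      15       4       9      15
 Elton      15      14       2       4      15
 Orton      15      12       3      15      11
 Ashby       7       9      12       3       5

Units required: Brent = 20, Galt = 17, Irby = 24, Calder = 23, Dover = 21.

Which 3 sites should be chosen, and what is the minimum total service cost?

Choose Largo, Elton and Ashby; total service cost 455.

With exactly 3 open, each restaurant uses its cheapest among the chosen.
{Largo, Elton, Ashby}: Brent→Largo 4·20=80, Galt→Ashby 9·17=153, Irby→Elton 2·24=48, Calder→Ashby 3·23=69, Dover→Ashby 5·21=105. Service cost 455.
{Largo, Orton, Ashby}: service cost 479
{Elton, Orton, Ashby}: service cost 515
Among all 4 size-3 choices, {Largo, Elton, Ashby} is lowest.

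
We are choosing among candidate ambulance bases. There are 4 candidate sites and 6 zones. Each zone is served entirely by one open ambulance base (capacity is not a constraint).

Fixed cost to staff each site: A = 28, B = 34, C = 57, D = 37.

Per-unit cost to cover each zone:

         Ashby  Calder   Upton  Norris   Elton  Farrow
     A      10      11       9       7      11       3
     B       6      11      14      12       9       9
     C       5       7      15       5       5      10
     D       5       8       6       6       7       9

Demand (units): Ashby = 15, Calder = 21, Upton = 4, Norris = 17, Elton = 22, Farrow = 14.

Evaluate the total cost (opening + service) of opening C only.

Each zone is assigned to its cheapest site among the open ones.
{C}: Ashby→C 5·15=75, Calder→C 7·21=147, Upton→C 15·4=60, Norris→C 5·17=85, Elton→C 5·22=110, Farrow→C 10·14=140. Service 617; fixed 57; total 674.

Total cost: 674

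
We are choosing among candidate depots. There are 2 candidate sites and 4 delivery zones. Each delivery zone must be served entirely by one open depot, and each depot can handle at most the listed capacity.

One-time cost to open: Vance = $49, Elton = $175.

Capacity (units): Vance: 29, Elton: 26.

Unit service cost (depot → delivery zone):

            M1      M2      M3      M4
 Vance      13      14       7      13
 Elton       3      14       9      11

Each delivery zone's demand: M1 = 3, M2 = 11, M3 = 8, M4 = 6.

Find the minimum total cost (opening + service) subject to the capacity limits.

Open {Vance}: M1→Vance 13·3=39, M2→Vance 14·11=154, M3→Vance 7·8=56, M4→Vance 13·6=78.
Loads: Vance carries 28/29. Service 327; fixed 49; total 376.
Next best feasible plan costs 509.

Minimum total cost: 376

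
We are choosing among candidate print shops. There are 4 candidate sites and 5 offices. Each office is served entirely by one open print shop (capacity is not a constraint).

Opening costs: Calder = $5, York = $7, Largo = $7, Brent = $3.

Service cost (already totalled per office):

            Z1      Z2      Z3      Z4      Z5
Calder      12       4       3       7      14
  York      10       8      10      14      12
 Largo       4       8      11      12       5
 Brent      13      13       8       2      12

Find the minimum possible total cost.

Minimum total cost: 33

For any fixed open set, each office goes to its cheapest open site; total = fixed + service.
{Calder, Largo, Brent}: Z1→Largo 4, Z2→Calder 4, Z3→Calder 3, Z4→Brent 2, Z5→Largo 5. Service 18; fixed 15; total 33.
{Calder, Largo}: service 23 + fixed 12 = 35
{Largo, Brent}: service 27 + fixed 10 = 37
{Calder, York, Largo, Brent}: service 18 + fixed 22 = 40
(All 15 nonempty subsets were checked; Calder, Largo and Brent is lowest.)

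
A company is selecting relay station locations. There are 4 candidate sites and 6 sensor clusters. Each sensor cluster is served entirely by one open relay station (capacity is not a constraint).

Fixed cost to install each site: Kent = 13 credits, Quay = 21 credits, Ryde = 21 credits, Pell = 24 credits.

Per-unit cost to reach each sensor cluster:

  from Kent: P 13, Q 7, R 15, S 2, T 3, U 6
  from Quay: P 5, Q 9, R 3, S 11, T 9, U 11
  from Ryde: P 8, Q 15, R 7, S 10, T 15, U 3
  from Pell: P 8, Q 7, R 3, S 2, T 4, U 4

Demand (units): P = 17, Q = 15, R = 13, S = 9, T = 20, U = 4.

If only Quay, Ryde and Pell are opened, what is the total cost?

Total cost: 405

Each sensor cluster is assigned to its cheapest site among the open ones.
{Quay, Ryde, Pell}: P→Quay 5·17=85, Q→Pell 7·15=105, R→Quay 3·13=39, S→Pell 2·9=18, T→Pell 4·20=80, U→Ryde 3·4=12. Service 339; fixed 66; total 405.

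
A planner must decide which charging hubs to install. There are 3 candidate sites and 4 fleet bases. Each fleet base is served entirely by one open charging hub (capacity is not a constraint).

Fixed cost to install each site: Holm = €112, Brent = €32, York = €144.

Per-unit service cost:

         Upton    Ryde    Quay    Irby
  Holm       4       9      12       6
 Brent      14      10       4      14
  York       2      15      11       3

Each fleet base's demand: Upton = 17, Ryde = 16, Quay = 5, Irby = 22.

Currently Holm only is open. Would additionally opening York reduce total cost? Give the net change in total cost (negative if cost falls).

Current service cost with {Holm}: 404.
Adding York: each fleet base re-picks its cheapest; new service cost 299, saving 105.
Extra fixed cost: 144. Net change = 144 − 105 = 39.
(Totals: 516 → 555.)

No — net change +39 (cost rises by 39).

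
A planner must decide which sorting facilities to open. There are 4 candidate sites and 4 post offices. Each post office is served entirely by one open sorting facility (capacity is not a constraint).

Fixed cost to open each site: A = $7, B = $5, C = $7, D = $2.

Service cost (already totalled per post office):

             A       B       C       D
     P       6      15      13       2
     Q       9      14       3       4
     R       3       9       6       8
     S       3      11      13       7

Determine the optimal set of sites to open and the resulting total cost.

Open A and D; minimum total cost 21.

For any fixed open set, each post office goes to its cheapest open site; total = fixed + service.
{A, D}: P→D 2, Q→D 4, R→A 3, S→A 3. Service 12; fixed 9; total 21.
{D}: P→D 2, Q→D 4, R→D 8, S→D 7. Service 21; fixed 2; total 23.
{A, B, D}: service 12 + fixed 14 = 26
{A, B, C, D}: service 11 + fixed 21 = 32
No other subset beats 21.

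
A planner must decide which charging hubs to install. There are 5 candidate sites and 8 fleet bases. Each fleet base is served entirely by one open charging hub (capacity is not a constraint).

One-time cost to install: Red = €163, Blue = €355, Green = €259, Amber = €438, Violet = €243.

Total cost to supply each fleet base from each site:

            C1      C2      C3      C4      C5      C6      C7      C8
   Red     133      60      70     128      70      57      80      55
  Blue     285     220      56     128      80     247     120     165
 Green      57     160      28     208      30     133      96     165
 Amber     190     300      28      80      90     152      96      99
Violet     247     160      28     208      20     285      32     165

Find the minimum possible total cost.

For any fixed open set, each fleet base goes to its cheapest open site; total = fixed + service.
{Red}: C1→Red 133, C2→Red 60, C3→Red 70, C4→Red 128, C5→Red 70, C6→Red 57, C7→Red 80, C8→Red 55. Service 653; fixed 163; total 816.
{Red, Green}: service 495 + fixed 422 = 917
{Red, Violet}: C1→Red 133, C2→Red 60, C3→Violet 28, C4→Red 128, C5→Violet 20, C6→Red 57, C7→Violet 32, C8→Red 55. Service 513; fixed 406; total 919.
{Red, Blue, Green, Amber, Violet}: C1→Green 57, C2→Red 60, C3→Green 28, C4→Amber 80, C5→Violet 20, C6→Red 57, C7→Violet 32, C8→Red 55. Service 389; fixed 1458; total 1847.
No other subset beats 816.

Minimum total cost: 816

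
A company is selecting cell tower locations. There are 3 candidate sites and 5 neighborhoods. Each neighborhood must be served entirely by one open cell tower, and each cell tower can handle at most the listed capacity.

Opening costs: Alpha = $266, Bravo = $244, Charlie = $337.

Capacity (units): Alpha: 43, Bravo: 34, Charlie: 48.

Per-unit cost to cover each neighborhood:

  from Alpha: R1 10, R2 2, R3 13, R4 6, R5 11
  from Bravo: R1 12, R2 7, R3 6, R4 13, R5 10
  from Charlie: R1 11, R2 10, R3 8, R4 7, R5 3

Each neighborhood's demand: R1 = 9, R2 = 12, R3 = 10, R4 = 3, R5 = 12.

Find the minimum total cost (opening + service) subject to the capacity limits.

Minimum total cost: 693

Open {Charlie}: R1→Charlie 11·9=99, R2→Charlie 10·12=120, R3→Charlie 8·10=80, R4→Charlie 7·3=21, R5→Charlie 3·12=36.
Loads: Charlie carries 46/48. Service 356; fixed 337; total 693.
Next best feasible plan costs 822.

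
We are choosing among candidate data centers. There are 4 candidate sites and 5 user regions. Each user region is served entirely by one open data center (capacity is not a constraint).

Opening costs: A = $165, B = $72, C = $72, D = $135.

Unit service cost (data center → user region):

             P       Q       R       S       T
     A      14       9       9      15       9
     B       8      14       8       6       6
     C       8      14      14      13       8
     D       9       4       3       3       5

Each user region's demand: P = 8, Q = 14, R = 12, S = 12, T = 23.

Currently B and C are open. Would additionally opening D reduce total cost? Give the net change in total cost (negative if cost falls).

Yes — net change −124 (cost falls by 124).

Current service cost with {B, C}: 566.
Adding D: each user region re-picks its cheapest; new service cost 307, saving 259.
Extra fixed cost: 135. Net change = 135 − 259 = -124.
(Totals: 710 → 586.)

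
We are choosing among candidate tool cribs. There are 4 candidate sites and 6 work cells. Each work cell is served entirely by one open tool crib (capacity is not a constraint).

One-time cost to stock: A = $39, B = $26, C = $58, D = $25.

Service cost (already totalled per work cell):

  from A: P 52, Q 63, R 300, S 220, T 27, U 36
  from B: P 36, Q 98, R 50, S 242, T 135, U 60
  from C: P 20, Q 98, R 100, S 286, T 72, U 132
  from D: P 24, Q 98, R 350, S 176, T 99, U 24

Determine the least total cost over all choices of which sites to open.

For any fixed open set, each work cell goes to its cheapest open site; total = fixed + service.
{A, B, D}: P→D 24, Q→A 63, R→B 50, S→D 176, T→A 27, U→D 24. Service 364; fixed 90; total 454.
{A, B}: service 432 + fixed 65 = 497
{A, B, C, D}: service 360 + fixed 148 = 508
{D}: service 771 + fixed 25 = 796
(All 15 nonempty subsets were checked; A, B and D is lowest.)

Minimum total cost: 454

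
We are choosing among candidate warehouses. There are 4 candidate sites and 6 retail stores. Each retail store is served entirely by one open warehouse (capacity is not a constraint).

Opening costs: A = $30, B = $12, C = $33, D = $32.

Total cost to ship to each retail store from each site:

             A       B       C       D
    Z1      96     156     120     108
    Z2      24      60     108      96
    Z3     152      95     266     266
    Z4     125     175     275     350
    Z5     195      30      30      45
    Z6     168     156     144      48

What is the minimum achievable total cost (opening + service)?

For any fixed open set, each retail store goes to its cheapest open site; total = fixed + service.
{A, B, D}: Z1→A 96, Z2→A 24, Z3→B 95, Z4→A 125, Z5→B 30, Z6→D 48. Service 418; fixed 74; total 492.
{A, B, C, D}: Z1→A 96, Z2→A 24, Z3→B 95, Z4→A 125, Z5→B 30, Z6→D 48. Service 418; fixed 107; total 525.
{A, D}: service 490 + fixed 62 = 552
{B}: Z1→B 156, Z2→B 60, Z3→B 95, Z4→B 175, Z5→B 30, Z6→B 156. Service 672; fixed 12; total 684.
(All 15 nonempty subsets were checked; A, B and D is lowest.)

Minimum total cost: 492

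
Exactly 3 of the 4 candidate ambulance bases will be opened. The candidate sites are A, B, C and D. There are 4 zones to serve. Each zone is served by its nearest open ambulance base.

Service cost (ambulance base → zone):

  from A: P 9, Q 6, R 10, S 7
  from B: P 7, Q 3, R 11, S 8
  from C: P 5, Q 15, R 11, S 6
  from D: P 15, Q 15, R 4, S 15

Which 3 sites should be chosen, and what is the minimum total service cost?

Choose B, C and D; total service cost 18.

With exactly 3 open, each zone uses its cheapest among the chosen.
{B, C, D}: P→C 5, Q→B 3, R→D 4, S→C 6. Service cost 18.
{A, B, D}: service cost 21
{A, C, D}: service cost 21
Among all 4 size-3 choices, {B, C, D} is lowest.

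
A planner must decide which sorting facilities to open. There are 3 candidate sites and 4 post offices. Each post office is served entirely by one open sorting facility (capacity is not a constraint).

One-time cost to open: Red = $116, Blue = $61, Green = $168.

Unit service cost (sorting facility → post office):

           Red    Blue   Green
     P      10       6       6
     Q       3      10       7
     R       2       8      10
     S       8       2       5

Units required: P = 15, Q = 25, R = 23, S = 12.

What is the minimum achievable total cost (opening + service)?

Minimum total cost: 412

For any fixed open set, each post office goes to its cheapest open site; total = fixed + service.
{Red, Blue}: P→Blue 6·15=90, Q→Red 3·25=75, R→Red 2·23=46, S→Blue 2·12=24. Service 235; fixed 177; total 412.
{Red}: P→Red 10·15=150, Q→Red 3·25=75, R→Red 2·23=46, S→Red 8·12=96. Service 367; fixed 116; total 483.
{Red, Green}: P→Green 6·15=90, Q→Red 3·25=75, R→Red 2·23=46, S→Green 5·12=60. Service 271; fixed 284; total 555.
{Red, Blue, Green}: service 235 + fixed 345 = 580
(All 7 nonempty subsets were checked; Red and Blue is lowest.)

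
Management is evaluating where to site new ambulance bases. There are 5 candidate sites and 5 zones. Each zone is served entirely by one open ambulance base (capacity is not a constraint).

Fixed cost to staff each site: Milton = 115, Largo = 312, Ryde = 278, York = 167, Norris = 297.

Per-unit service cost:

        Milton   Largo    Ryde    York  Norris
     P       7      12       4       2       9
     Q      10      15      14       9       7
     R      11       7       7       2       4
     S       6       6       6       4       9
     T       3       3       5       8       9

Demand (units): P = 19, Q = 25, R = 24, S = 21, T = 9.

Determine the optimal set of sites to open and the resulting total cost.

For any fixed open set, each zone goes to its cheapest open site; total = fixed + service.
{York}: P→York 2·19=38, Q→York 9·25=225, R→York 2·24=48, S→York 4·21=84, T→York 8·9=72. Service 467; fixed 167; total 634.
{Milton, York}: P→York 2·19=38, Q→York 9·25=225, R→York 2·24=48, S→York 4·21=84, T→Milton 3·9=27. Service 422; fixed 282; total 704.
{York, Norris}: service 417 + fixed 464 = 881
{Milton, Largo, Ryde, York, Norris}: P→York 2·19=38, Q→Norris 7·25=175, R→York 2·24=48, S→York 4·21=84, T→Milton 3·9=27. Service 372; fixed 1169; total 1541.
No other subset beats 634.

Open York only; minimum total cost 634.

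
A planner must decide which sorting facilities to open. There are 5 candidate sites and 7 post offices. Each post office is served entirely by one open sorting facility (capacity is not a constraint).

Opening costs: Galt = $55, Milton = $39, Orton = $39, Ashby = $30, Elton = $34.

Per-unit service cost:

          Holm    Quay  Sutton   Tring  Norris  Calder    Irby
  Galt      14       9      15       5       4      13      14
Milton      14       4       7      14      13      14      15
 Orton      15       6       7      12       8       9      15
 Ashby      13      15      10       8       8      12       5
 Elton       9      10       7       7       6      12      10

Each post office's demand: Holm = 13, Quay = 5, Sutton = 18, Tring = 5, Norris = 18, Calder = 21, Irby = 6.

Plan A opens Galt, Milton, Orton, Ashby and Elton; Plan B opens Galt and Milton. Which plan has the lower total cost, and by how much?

Plan A: {Galt, Milton, Orton, Ashby, Elton}: Holm→Elton 9·13=117, Quay→Milton 4·5=20, Sutton→Milton 7·18=126, Tring→Galt 5·5=25, Norris→Galt 4·18=72, Calder→Orton 9·21=189, Irby→Ashby 5·6=30. Service 579; fixed 197; total 776.
Plan B: {Galt, Milton}: Holm→Galt 14·13=182, Quay→Milton 4·5=20, Sutton→Milton 7·18=126, Tring→Galt 5·5=25, Norris→Galt 4·18=72, Calder→Galt 13·21=273, Irby→Galt 14·6=84. Service 782; fixed 94; total 876.
Difference: |776 − 876| = 100.

Plan A is cheaper by 100.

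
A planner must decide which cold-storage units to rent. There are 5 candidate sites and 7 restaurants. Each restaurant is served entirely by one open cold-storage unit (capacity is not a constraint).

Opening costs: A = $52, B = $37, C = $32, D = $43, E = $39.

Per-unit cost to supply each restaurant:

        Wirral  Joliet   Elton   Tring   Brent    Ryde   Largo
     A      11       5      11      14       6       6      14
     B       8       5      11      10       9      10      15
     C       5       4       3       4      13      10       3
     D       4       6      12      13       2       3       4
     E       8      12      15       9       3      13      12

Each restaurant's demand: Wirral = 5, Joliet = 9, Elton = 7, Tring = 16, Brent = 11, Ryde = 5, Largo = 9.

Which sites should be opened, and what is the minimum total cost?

For any fixed open set, each restaurant goes to its cheapest open site; total = fixed + service.
{C, D}: Wirral→D 4·5=20, Joliet→C 4·9=36, Elton→C 3·7=21, Tring→C 4·16=64, Brent→D 2·11=22, Ryde→D 3·5=15, Largo→C 3·9=27. Service 205; fixed 75; total 280.
{B, C, D}: service 205 + fixed 112 = 317
{C, D, E}: Wirral→D 4·5=20, Joliet→C 4·9=36, Elton→C 3·7=21, Tring→C 4·16=64, Brent→D 2·11=22, Ryde→D 3·5=15, Largo→C 3·9=27. Service 205; fixed 114; total 319.
{A, B, C, D, E}: Wirral→D 4·5=20, Joliet→C 4·9=36, Elton→C 3·7=21, Tring→C 4·16=64, Brent→D 2·11=22, Ryde→D 3·5=15, Largo→C 3·9=27. Service 205; fixed 203; total 408.
No other subset beats 280.

Open C and D; minimum total cost 280.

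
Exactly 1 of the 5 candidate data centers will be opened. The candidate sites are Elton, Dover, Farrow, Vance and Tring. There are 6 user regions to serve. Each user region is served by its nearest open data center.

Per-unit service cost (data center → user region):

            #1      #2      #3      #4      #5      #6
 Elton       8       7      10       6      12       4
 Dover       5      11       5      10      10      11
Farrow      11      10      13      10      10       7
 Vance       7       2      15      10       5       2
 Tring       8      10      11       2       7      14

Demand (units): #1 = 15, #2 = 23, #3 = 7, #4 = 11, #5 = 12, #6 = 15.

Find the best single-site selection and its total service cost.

Choose Vance only; total service cost 456.

With exactly 1 open, each user region uses its cheapest among the chosen.
{Vance}: #1→Vance 7·15=105, #2→Vance 2·23=46, #3→Vance 15·7=105, #4→Vance 10·11=110, #5→Vance 5·12=60, #6→Vance 2·15=30. Service cost 456.
{Elton}: service cost 621
{Tring}: service cost 743
Among all 5 size-1 choices, {Vance} is lowest.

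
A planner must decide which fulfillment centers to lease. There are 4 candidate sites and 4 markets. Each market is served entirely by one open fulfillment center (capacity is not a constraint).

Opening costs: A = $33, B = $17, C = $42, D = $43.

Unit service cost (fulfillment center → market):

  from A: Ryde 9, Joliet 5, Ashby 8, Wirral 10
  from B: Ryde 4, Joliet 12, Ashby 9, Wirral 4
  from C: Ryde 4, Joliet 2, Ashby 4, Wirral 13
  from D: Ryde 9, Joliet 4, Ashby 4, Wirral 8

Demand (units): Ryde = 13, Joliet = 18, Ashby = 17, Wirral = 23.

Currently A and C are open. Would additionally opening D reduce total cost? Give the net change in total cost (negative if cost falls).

Current service cost with {A, C}: 386.
Adding D: each market re-picks its cheapest; new service cost 340, saving 46.
Extra fixed cost: 43. Net change = 43 − 46 = -3.
(Totals: 461 → 458.)

Yes — net change −3 (cost falls by 3).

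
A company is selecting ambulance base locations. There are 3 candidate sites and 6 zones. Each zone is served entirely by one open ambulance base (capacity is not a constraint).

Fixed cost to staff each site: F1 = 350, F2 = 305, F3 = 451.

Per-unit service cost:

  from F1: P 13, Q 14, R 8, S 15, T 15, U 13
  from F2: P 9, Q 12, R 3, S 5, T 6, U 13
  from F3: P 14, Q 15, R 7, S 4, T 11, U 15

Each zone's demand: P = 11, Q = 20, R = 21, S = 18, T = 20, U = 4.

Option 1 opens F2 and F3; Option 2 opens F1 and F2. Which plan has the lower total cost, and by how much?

Option 1: {F2, F3}: P→F2 9·11=99, Q→F2 12·20=240, R→F2 3·21=63, S→F3 4·18=72, T→F2 6·20=120, U→F2 13·4=52. Service 646; fixed 756; total 1402.
Option 2: {F1, F2}: P→F2 9·11=99, Q→F2 12·20=240, R→F2 3·21=63, S→F2 5·18=90, T→F2 6·20=120, U→F1 13·4=52. Service 664; fixed 655; total 1319.
Difference: |1402 − 1319| = 83.

Option 2 is cheaper by 83.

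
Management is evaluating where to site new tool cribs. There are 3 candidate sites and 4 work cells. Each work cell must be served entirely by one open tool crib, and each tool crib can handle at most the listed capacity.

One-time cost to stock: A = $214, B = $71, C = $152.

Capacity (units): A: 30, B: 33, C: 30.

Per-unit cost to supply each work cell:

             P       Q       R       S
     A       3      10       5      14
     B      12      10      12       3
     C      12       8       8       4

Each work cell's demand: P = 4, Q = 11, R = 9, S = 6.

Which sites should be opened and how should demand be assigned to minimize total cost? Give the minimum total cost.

Minimum total cost: 355

Open {B}: P→B 12·4=48, Q→B 10·11=110, R→B 12·9=108, S→B 3·6=18.
Loads: B carries 30/33. Service 284; fixed 71; total 355.
Next best feasible plan costs 384.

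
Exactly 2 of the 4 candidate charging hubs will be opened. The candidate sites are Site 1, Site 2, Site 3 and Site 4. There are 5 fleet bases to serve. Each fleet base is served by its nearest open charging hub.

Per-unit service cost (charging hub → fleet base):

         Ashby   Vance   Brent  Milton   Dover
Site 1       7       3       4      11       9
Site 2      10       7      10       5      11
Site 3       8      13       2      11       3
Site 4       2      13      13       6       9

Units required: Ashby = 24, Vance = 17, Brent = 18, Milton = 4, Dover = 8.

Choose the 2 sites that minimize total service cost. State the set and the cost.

With exactly 2 open, each fleet base uses its cheapest among the chosen.
{Site 1, Site 4}: Ashby→Site 4 2·24=48, Vance→Site 1 3·17=51, Brent→Site 1 4·18=72, Milton→Site 4 6·4=24, Dover→Site 1 9·8=72. Service cost 267.
{Site 1, Site 3}: service cost 323
{Site 3, Site 4}: service cost 353
Among all 6 size-2 choices, {Site 1, Site 4} is lowest.

Choose Site 1 and Site 4; total service cost 267.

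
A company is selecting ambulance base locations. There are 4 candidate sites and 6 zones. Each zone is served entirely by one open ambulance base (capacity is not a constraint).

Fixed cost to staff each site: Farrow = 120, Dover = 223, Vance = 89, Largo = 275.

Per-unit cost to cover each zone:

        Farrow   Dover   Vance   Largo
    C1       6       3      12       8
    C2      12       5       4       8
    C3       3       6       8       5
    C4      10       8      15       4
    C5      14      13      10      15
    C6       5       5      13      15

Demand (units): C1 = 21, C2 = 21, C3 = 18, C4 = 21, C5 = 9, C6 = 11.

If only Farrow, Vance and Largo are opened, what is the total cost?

Each zone is assigned to its cheapest site among the open ones.
{Farrow, Vance, Largo}: C1→Farrow 6·21=126, C2→Vance 4·21=84, C3→Farrow 3·18=54, C4→Largo 4·21=84, C5→Vance 10·9=90, C6→Farrow 5·11=55. Service 493; fixed 484; total 977.

Total cost: 977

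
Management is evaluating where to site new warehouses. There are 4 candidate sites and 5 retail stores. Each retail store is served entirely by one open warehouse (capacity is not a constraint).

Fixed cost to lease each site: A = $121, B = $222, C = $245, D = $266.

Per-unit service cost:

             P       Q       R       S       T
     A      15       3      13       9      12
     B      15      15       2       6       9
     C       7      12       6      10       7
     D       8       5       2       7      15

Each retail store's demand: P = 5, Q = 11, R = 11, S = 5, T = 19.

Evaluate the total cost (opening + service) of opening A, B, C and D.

Each retail store is assigned to its cheapest site among the open ones.
{A, B, C, D}: P→C 7·5=35, Q→A 3·11=33, R→B 2·11=22, S→B 6·5=30, T→C 7·19=133. Service 253; fixed 854; total 1107.

Total cost: 1107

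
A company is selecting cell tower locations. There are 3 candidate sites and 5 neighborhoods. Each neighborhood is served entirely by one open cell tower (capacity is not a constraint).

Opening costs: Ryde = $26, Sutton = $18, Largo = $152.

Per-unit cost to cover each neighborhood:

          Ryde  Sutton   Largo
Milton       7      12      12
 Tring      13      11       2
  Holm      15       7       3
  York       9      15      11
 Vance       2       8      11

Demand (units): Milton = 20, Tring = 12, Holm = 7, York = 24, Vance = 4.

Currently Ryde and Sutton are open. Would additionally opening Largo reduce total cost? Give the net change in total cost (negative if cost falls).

Current service cost with {Ryde, Sutton}: 545.
Adding Largo: each neighborhood re-picks its cheapest; new service cost 409, saving 136.
Extra fixed cost: 152. Net change = 152 − 136 = 16.
(Totals: 589 → 605.)

No — net change +16 (cost rises by 16).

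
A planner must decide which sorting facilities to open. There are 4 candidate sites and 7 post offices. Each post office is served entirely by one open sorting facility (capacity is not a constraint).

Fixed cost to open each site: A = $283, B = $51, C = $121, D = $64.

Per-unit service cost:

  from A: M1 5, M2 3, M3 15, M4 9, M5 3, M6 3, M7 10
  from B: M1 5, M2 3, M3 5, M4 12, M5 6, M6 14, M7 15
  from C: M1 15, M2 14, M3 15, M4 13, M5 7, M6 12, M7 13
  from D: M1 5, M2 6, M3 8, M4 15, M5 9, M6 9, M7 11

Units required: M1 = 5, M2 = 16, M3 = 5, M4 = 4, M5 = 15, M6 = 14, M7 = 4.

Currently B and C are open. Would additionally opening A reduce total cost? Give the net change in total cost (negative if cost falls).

Current service cost with {B, C}: 456.
Adding A: each post office re-picks its cheapest; new service cost 261, saving 195.
Extra fixed cost: 283. Net change = 283 − 195 = 88.
(Totals: 628 → 716.)

No — net change +88 (cost rises by 88).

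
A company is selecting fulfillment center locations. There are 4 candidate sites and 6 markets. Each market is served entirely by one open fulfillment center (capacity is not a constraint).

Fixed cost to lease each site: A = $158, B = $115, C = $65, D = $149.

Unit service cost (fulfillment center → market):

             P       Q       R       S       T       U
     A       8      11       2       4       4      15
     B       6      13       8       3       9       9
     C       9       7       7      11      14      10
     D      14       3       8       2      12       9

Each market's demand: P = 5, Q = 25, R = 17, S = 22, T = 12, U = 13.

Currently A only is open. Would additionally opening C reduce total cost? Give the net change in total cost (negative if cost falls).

Current service cost with {A}: 680.
Adding C: each market re-picks its cheapest; new service cost 515, saving 165.
Extra fixed cost: 65. Net change = 65 − 165 = -100.
(Totals: 838 → 738.)

Yes — net change −100 (cost falls by 100).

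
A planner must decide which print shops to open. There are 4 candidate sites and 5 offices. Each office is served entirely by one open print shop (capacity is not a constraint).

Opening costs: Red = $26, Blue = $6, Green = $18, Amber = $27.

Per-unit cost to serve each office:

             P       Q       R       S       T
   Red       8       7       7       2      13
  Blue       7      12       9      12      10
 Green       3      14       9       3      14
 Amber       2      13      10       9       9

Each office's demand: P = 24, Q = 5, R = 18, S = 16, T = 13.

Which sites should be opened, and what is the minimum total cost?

Open Red and Amber; minimum total cost 411.

For any fixed open set, each office goes to its cheapest open site; total = fixed + service.
{Red, Amber}: P→Amber 2·24=48, Q→Red 7·5=35, R→Red 7·18=126, S→Red 2·16=32, T→Amber 9·13=117. Service 358; fixed 53; total 411.
{Red, Blue, Amber}: P→Amber 2·24=48, Q→Red 7·5=35, R→Red 7·18=126, S→Red 2·16=32, T→Amber 9·13=117. Service 358; fixed 59; total 417.
{Red, Green, Amber}: P→Amber 2·24=48, Q→Red 7·5=35, R→Red 7·18=126, S→Red 2·16=32, T→Amber 9·13=117. Service 358; fixed 71; total 429.
{Red, Blue, Green, Amber}: service 358 + fixed 77 = 435
(All 15 nonempty subsets were checked; Red and Amber is lowest.)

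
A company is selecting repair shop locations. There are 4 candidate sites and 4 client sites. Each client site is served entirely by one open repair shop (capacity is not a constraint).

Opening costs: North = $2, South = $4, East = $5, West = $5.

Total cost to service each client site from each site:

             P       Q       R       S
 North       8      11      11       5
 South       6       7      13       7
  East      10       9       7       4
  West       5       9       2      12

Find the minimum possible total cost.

Minimum total cost: 28

For any fixed open set, each client site goes to its cheapest open site; total = fixed + service.
{North, West}: P→West 5, Q→West 9, R→West 2, S→North 5. Service 21; fixed 7; total 28.
{North, South, West}: service 19 + fixed 11 = 30
{South, West}: service 21 + fixed 9 = 30
{North, South, East, West}: P→West 5, Q→South 7, R→West 2, S→East 4. Service 18; fixed 16; total 34.
(All 15 nonempty subsets were checked; North and West is lowest.)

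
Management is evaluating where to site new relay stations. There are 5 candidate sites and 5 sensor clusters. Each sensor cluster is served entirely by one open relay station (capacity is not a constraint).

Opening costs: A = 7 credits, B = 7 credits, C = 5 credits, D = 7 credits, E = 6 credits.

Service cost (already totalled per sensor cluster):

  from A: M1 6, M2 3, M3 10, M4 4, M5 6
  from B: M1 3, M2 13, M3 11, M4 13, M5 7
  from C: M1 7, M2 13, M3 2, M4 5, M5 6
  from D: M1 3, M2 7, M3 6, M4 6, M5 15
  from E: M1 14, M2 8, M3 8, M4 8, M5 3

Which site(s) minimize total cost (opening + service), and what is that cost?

For any fixed open set, each sensor cluster goes to its cheapest open site; total = fixed + service.
{A, C}: M1→A 6, M2→A 3, M3→C 2, M4→A 4, M5→A 6. Service 21; fixed 12; total 33.
{C, D}: service 23 + fixed 12 = 35
{A}: M1→A 6, M2→A 3, M3→A 10, M4→A 4, M5→A 6. Service 29; fixed 7; total 36.
{A, B, C, D, E}: service 15 + fixed 32 = 47
No other subset beats 33.

Open A and C; minimum total cost 33.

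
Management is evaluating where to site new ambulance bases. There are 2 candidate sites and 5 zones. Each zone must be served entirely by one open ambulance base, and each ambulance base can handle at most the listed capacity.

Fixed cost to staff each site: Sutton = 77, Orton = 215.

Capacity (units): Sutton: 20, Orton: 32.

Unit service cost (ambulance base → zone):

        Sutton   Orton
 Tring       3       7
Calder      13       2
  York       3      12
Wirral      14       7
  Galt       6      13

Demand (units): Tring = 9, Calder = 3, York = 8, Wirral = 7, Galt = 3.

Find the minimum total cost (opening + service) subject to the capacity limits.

Minimum total cost: 416

Open {Sutton, Orton}: Tring→Sutton 3·9=27, Calder→Orton 2·3=6, York→Sutton 3·8=24, Wirral→Orton 7·7=49, Galt→Sutton 6·3=18.
Loads: Sutton carries 20/20, Orton carries 10/32. Service 124; fixed 292; total 416.
Next best feasible plan costs 437.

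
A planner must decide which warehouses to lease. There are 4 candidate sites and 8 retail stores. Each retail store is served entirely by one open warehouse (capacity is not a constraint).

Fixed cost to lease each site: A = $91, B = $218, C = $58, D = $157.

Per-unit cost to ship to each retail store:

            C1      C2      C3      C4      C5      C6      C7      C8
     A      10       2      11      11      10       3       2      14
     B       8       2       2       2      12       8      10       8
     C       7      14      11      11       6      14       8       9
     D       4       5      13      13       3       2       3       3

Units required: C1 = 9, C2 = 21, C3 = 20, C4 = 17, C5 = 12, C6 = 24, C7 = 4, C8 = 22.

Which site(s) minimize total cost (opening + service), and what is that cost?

For any fixed open set, each retail store goes to its cheapest open site; total = fixed + service.
{B, D}: C1→D 4·9=36, C2→B 2·21=42, C3→B 2·20=40, C4→B 2·17=34, C5→D 3·12=36, C6→D 2·24=48, C7→D 3·4=12, C8→D 3·22=66. Service 314; fixed 375; total 689.
{B, C, D}: C1→D 4·9=36, C2→B 2·21=42, C3→B 2·20=40, C4→B 2·17=34, C5→D 3·12=36, C6→D 2·24=48, C7→D 3·4=12, C8→D 3·22=66. Service 314; fixed 433; total 747.
{A, B, D}: C1→D 4·9=36, C2→A 2·21=42, C3→B 2·20=40, C4→B 2·17=34, C5→D 3·12=36, C6→D 2·24=48, C7→A 2·4=8, C8→D 3·22=66. Service 310; fixed 466; total 776.
{A, B, C, D}: service 310 + fixed 524 = 834
No other subset beats 689.

Open B and D; minimum total cost 689.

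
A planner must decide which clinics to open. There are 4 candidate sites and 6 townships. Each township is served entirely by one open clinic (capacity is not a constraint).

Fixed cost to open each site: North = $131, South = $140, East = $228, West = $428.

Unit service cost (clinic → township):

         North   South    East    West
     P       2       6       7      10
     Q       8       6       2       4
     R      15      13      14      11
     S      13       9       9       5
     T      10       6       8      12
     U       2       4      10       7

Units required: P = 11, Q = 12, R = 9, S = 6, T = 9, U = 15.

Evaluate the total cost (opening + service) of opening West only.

Total cost: 928

Each township is assigned to its cheapest site among the open ones.
{West}: P→West 10·11=110, Q→West 4·12=48, R→West 11·9=99, S→West 5·6=30, T→West 12·9=108, U→West 7·15=105. Service 500; fixed 428; total 928.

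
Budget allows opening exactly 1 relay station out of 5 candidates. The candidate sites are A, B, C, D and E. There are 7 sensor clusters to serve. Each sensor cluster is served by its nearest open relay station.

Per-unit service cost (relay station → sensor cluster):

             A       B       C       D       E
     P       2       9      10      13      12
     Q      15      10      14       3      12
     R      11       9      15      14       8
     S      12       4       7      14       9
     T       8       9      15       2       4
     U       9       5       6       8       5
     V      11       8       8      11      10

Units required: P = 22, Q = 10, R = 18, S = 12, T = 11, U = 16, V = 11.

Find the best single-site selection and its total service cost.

Choose B only; total service cost 775.

With exactly 1 open, each sensor cluster uses its cheapest among the chosen.
{B}: P→B 9·22=198, Q→B 10·10=100, R→B 9·18=162, S→B 4·12=48, T→B 9·11=99, U→B 5·16=80, V→B 8·11=88. Service cost 775.
{E}: service cost 870
{A}: service cost 889
Among all 5 size-1 choices, {B} is lowest.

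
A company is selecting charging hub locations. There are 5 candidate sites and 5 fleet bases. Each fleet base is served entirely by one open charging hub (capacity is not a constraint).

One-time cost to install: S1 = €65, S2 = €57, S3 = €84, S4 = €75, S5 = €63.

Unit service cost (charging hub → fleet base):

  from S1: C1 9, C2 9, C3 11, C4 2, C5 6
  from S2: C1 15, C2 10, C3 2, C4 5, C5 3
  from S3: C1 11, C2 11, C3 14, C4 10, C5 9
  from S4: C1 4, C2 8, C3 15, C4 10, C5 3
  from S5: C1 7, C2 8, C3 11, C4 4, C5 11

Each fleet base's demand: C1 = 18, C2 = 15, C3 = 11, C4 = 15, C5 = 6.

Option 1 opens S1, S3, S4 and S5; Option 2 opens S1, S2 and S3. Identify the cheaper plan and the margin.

Option 2 is cheaper by 75.

Option 1: {S1, S3, S4, S5}: C1→S4 4·18=72, C2→S4 8·15=120, C3→S1 11·11=121, C4→S1 2·15=30, C5→S4 3·6=18. Service 361; fixed 287; total 648.
Option 2: {S1, S2, S3}: C1→S1 9·18=162, C2→S1 9·15=135, C3→S2 2·11=22, C4→S1 2·15=30, C5→S2 3·6=18. Service 367; fixed 206; total 573.
Difference: |648 − 573| = 75.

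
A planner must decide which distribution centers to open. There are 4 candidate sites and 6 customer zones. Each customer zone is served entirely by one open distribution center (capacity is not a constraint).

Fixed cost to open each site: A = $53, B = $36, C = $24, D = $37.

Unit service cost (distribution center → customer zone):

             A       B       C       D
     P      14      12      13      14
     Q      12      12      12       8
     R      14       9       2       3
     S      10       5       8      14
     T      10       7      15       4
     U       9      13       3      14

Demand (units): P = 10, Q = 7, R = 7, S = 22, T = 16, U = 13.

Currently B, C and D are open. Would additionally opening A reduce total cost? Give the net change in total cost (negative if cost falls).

Current service cost with {B, C, D}: 403.
Adding A: each customer zone re-picks its cheapest; new service cost 403, saving 0.
Extra fixed cost: 53. Net change = 53 − 0 = 53.
(Totals: 500 → 553.)

No — net change +53 (cost rises by 53).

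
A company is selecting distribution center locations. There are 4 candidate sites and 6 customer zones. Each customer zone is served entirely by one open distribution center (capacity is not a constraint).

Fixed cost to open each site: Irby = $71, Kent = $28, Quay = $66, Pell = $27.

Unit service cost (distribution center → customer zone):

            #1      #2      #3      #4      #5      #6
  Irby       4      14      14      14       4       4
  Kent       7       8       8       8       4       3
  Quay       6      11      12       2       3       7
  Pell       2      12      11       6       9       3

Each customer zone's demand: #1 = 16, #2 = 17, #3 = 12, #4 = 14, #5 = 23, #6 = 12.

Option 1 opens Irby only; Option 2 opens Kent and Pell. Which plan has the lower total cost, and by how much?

Option 1: {Irby}: #1→Irby 4·16=64, #2→Irby 14·17=238, #3→Irby 14·12=168, #4→Irby 14·14=196, #5→Irby 4·23=92, #6→Irby 4·12=48. Service 806; fixed 71; total 877.
Option 2: {Kent, Pell}: #1→Pell 2·16=32, #2→Kent 8·17=136, #3→Kent 8·12=96, #4→Pell 6·14=84, #5→Kent 4·23=92, #6→Kent 3·12=36. Service 476; fixed 55; total 531.
Difference: |877 − 531| = 346.

Option 2 is cheaper by 346.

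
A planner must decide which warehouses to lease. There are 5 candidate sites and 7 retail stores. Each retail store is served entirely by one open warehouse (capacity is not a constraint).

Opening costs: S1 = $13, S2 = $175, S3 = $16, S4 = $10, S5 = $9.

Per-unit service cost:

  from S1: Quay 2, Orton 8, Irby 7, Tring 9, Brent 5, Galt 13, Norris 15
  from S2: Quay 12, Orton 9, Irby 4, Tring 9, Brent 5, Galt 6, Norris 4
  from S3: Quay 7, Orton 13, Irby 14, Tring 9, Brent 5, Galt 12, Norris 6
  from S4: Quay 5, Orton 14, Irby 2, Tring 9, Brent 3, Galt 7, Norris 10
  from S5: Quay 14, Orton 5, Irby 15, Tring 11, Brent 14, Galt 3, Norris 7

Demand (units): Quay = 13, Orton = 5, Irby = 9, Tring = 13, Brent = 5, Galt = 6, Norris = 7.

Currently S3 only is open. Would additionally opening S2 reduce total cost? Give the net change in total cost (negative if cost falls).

No — net change +15 (cost rises by 15).

Current service cost with {S3}: 538.
Adding S2: each retail store re-picks its cheapest; new service cost 378, saving 160.
Extra fixed cost: 175. Net change = 175 − 160 = 15.
(Totals: 554 → 569.)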